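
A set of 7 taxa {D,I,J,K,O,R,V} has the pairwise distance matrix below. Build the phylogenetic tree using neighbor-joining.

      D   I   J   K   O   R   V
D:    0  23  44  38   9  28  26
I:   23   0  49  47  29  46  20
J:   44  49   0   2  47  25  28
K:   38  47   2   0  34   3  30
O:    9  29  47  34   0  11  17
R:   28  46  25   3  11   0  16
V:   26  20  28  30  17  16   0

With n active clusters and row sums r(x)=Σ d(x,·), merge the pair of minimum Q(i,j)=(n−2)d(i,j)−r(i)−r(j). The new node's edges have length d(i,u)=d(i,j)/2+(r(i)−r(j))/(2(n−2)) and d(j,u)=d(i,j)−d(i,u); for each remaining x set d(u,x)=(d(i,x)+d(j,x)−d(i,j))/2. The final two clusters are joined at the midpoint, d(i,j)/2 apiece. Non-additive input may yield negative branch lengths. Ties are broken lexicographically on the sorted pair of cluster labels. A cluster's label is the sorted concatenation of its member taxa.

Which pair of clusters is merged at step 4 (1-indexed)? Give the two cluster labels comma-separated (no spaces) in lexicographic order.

D,O

1. join J+K (d=2, Q=-339) ⇒ JK; edges |J|=51/10, |K|=-31/10
  updated: d(D,JK)=40, d(I,JK)=47, d(JK,O)=79/2, d(JK,R)=13, d(JK,V)=28
2. join JK+R (d=13, Q=-459/2) ⇒ JKR; edges |JK|=211/16, |R|=-3/16
  updated: d(D,JKR)=55/2, d(I,JKR)=40, d(JKR,O)=75/4, d(JKR,V)=31/2
3. join JKR+V (d=31/2, Q=-535/4) ⇒ JKRV; edges |JKR|=93/8, |V|=31/8
  updated: d(D,JKRV)=19, d(I,JKRV)=89/4, d(JKRV,O)=81/8
4. join D+O (d=9, Q=-649/8) ⇒ DO; edges |D|=167/32, |O|=121/32
  updated: d(DO,I)=43/2, d(DO,JKRV)=161/16
5. join DO+I (d=43/2, Q=-861/16) ⇒ DIO; edges |DO|=149/32, |I|=539/32
  updated: d(DIO,JKRV)=173/32
6. join DIO+JKRV (d=173/32) ⇒ DIJKORV; edges |DIO|=173/64, |JKRV|=173/64
final tree: (((D:167/32,O:121/32):149/32,I:539/32):173/64,(((J:51/10,K:-31/10):211/16,R:-3/16):93/8,V:31/8):173/64)
total length: 2125/32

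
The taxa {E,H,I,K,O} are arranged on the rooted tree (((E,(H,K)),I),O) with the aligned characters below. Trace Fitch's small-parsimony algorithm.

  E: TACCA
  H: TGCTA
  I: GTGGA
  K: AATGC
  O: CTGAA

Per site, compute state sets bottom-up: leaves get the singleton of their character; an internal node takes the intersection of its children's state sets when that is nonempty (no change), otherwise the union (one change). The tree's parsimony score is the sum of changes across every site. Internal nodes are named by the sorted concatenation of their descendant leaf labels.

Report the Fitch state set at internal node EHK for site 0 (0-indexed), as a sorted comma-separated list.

T

HK@0: {T} ∪ {A} = {A,T} (union, +1)
EHK@0: {T} ∩ {A,T} = {T} (intersection, +0)
EHIK@0: {T} ∪ {G} = {G,T} (union, +1)
EHIKO@0: {G,T} ∪ {C} = {C,G,T} (union, +1)
HK@1: {G} ∪ {A} = {A,G} (union, +1)
EHK@1: {A} ∩ {A,G} = {A} (intersection, +0)
EHIK@1: {A} ∪ {T} = {A,T} (union, +1)
EHIKO@1: {A,T} ∩ {T} = {T} (intersection, +0)
HK@2: {C} ∪ {T} = {C,T} (union, +1)
EHK@2: {C} ∩ {C,T} = {C} (intersection, +0)
EHIK@2: {C} ∪ {G} = {C,G} (union, +1)
EHIKO@2: {C,G} ∩ {G} = {G} (intersection, +0)
HK@3: {T} ∪ {G} = {G,T} (union, +1)
EHK@3: {C} ∪ {G,T} = {C,G,T} (union, +1)
EHIK@3: {C,G,T} ∩ {G} = {G} (intersection, +0)
EHIKO@3: {G} ∪ {A} = {A,G} (union, +1)
HK@4: {A} ∪ {C} = {A,C} (union, +1)
EHK@4: {A} ∩ {A,C} = {A} (intersection, +0)
EHIK@4: {A} ∩ {A} = {A} (intersection, +0)
EHIKO@4: {A} ∩ {A} = {A} (intersection, +0)
per-site changes: [3, 2, 2, 3, 1]; total = 11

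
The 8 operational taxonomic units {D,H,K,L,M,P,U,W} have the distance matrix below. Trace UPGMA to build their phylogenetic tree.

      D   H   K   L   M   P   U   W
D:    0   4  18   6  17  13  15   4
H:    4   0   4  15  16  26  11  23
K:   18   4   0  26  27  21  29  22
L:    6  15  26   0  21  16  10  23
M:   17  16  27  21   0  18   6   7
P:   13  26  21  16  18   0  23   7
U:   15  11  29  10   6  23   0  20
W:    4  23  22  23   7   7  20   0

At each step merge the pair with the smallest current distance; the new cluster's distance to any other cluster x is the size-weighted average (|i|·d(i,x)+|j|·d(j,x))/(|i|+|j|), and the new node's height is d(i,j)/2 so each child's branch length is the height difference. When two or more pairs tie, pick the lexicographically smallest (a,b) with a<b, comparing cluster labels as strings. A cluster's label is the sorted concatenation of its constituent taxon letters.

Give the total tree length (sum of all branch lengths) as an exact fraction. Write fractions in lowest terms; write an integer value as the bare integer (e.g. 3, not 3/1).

1. join D+H (d=4) ⇒ DH; edges |D|=2, |H|=2
  updated: d(DH,K)=11, d(DH,L)=21/2, d(DH,M)=33/2, d(DH,P)=39/2, d(DH,U)=13, d(DH,W)=27/2
2. join M+U (d=6) ⇒ MU; edges |M|=3, |U|=3
  updated: d(DH,MU)=59/4, d(K,MU)=28, d(L,MU)=31/2, d(MU,P)=41/2, d(MU,W)=27/2
3. join P+W (d=7) ⇒ PW; edges |P|=7/2, |W|=7/2
  updated: d(DH,PW)=33/2, d(K,PW)=43/2, d(L,PW)=39/2, d(MU,PW)=17
4. join DH+L (d=21/2) ⇒ DHL; edges |DH|=13/4, |L|=21/4
  updated: d(DHL,K)=16, d(DHL,MU)=15, d(DHL,PW)=35/2
5. join DHL+MU (d=15) ⇒ DHLMU; edges |DHL|=9/4, |MU|=9/2
  updated: d(DHLMU,K)=104/5, d(DHLMU,PW)=173/10
6. join DHLMU+PW (d=173/10) ⇒ DHLMPUW; edges |DHLMU|=23/20, |PW|=103/20
  updated: d(DHLMPUW,K)=21
7. join DHLMPUW+K (d=21) ⇒ DHKLMPUW; edges |DHLMPUW|=37/20, |K|=21/2
final tree: (((((D:2,H:2):13/4,L:21/4):9/4,(M:3,U:3):9/2):23/20,(P:7/2,W:7/2):103/20):37/20,K:21/2)
total length: 509/10

509/10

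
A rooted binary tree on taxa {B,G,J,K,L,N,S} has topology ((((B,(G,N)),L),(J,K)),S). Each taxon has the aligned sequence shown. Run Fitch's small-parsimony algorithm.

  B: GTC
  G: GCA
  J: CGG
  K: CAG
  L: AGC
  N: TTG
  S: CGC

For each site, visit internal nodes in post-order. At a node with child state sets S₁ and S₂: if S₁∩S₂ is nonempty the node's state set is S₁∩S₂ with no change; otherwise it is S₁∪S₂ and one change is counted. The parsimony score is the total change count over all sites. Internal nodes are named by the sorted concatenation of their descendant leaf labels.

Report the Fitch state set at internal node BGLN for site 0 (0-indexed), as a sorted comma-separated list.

A,G

site 0, node GN: G={G} ∪ N={T} → {G,T} (+1)
site 0, node BGN: B={G} ∩ GN={G,T} → {G} (+0)
site 0, node BGLN: BGN={G} ∪ L={A} → {A,G} (+1)
site 0, node JK: J={C} ∩ K={C} → {C} (+0)
site 0, node BGJKLN: BGLN={A,G} ∪ JK={C} → {A,C,G} (+1)
site 0, node BGJKLNS: BGJKLN={A,C,G} ∩ S={C} → {C} (+0)
site 1, node GN: G={C} ∪ N={T} → {C,T} (+1)
site 1, node BGN: B={T} ∩ GN={C,T} → {T} (+0)
site 1, node BGLN: BGN={T} ∪ L={G} → {G,T} (+1)
site 1, node JK: J={G} ∪ K={A} → {A,G} (+1)
site 1, node BGJKLN: BGLN={G,T} ∩ JK={A,G} → {G} (+0)
site 1, node BGJKLNS: BGJKLN={G} ∩ S={G} → {G} (+0)
site 2, node GN: G={A} ∪ N={G} → {A,G} (+1)
site 2, node BGN: B={C} ∪ GN={A,G} → {A,C,G} (+1)
site 2, node BGLN: BGN={A,C,G} ∩ L={C} → {C} (+0)
site 2, node JK: J={G} ∩ K={G} → {G} (+0)
site 2, node BGJKLN: BGLN={C} ∪ JK={G} → {C,G} (+1)
site 2, node BGJKLNS: BGJKLN={C,G} ∩ S={C} → {C} (+0)
per-site changes: [3, 3, 3]; total = 9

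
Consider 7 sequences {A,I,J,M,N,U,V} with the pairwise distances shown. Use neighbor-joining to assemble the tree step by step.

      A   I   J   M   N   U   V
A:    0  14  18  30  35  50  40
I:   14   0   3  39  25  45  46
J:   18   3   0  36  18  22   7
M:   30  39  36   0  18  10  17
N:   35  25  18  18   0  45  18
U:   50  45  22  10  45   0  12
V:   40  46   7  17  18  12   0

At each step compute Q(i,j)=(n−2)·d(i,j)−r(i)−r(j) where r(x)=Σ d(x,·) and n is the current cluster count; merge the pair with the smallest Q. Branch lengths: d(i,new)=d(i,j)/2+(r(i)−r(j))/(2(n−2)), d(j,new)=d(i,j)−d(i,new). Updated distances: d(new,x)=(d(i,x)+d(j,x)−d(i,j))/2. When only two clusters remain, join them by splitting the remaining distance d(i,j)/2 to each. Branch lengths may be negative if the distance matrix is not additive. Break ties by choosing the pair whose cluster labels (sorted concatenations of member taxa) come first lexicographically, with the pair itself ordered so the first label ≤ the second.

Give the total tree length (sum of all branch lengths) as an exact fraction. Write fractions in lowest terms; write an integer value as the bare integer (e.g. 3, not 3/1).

511/8

iteration 1: select A,I (d=14, Q=-289); attach at lengths (17/2, 11/2); label the merged cluster AI
  updated: d(AI,J)=7/2, d(AI,M)=55/2, d(AI,N)=23, d(AI,U)=81/2, d(AI,V)=36
iteration 2: select AI,J (d=7/2, Q=-203); attach at lengths (29/4, -15/4); label the merged cluster AIJ
  updated: d(AIJ,M)=30, d(AIJ,N)=75/4, d(AIJ,U)=59/2, d(AIJ,V)=79/4
iteration 3: select AIJ,N (d=75/4, Q=-283/2); attach at lengths (109/12, 29/3); label the merged cluster AIJN
  updated: d(AIJN,M)=117/8, d(AIJN,U)=223/8, d(AIJN,V)=19/2
iteration 4: select AIJN,V (d=19/2, Q=-143/2); attach at lengths (65/8, 11/8); label the merged cluster AIJNV
  updated: d(AIJNV,M)=177/16, d(AIJNV,U)=243/16
iteration 5: select AIJNV,M (d=177/16, Q=-145/4); attach at lengths (65/8, 47/16); label the merged cluster AIJMNV
  updated: d(AIJMNV,U)=113/16
iteration 6: select AIJMNV,U (d=113/16); attach at lengths (113/32, 113/32); label the merged cluster AIJMNUV
final tree: ((((((A:17/2,I:11/2):29/4,J:-15/4):109/12,N:29/3):65/8,V:11/8):65/8,M:47/16):113/32,U:113/32)
total length: 511/8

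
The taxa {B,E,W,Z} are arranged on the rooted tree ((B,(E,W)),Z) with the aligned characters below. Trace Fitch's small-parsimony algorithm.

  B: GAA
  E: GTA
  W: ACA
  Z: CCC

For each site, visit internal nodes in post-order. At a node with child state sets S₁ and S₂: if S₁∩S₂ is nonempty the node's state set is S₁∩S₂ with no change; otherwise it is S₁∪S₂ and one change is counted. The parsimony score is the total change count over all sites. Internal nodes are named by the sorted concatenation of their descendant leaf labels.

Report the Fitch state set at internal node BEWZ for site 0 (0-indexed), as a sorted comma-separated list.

C,G

site 0, node EW: E={G} ∪ W={A} → {A,G} (+1)
site 0, node BEW: B={G} ∩ EW={A,G} → {G} (+0)
site 0, node BEWZ: BEW={G} ∪ Z={C} → {C,G} (+1)
site 1, node EW: E={T} ∪ W={C} → {C,T} (+1)
site 1, node BEW: B={A} ∪ EW={C,T} → {A,C,T} (+1)
site 1, node BEWZ: BEW={A,C,T} ∩ Z={C} → {C} (+0)
site 2, node EW: E={A} ∩ W={A} → {A} (+0)
site 2, node BEW: B={A} ∩ EW={A} → {A} (+0)
site 2, node BEWZ: BEW={A} ∪ Z={C} → {A,C} (+1)
per-site changes: [2, 2, 1]; total = 5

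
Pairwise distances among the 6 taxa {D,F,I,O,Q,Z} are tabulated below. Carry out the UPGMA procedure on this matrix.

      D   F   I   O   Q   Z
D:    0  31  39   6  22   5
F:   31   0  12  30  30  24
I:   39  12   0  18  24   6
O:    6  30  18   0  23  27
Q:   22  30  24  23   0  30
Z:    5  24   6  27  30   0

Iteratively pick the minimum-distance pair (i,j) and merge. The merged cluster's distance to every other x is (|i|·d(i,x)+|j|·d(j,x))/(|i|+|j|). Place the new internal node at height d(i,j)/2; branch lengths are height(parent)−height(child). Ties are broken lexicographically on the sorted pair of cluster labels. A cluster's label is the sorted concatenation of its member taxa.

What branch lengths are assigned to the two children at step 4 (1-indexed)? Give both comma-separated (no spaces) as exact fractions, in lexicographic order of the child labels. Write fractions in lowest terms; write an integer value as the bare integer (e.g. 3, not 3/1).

iteration 1: select D,Z (d=5); attach at lengths (5/2, 5/2); label the merged cluster DZ
  updated: d(DZ,F)=55/2, d(DZ,I)=45/2, d(DZ,O)=33/2, d(DZ,Q)=26
iteration 2: select F,I (d=12); attach at lengths (6, 6); label the merged cluster FI
  updated: d(DZ,FI)=25, d(FI,O)=24, d(FI,Q)=27
iteration 3: select DZ,O (d=33/2); attach at lengths (23/4, 33/4); label the merged cluster DOZ
  updated: d(DOZ,FI)=74/3, d(DOZ,Q)=25
iteration 4: select DOZ,FI (d=74/3); attach at lengths (49/12, 19/3); label the merged cluster DFIOZ
  updated: d(DFIOZ,Q)=129/5
iteration 5: select DFIOZ,Q (d=129/5); attach at lengths (17/30, 129/10); label the merged cluster DFIOQZ
final tree: ((((D:5/2,Z:5/2):23/4,O:33/4):49/12,(F:6,I:6):19/3):17/30,Q:129/10)
total length: 3293/60

49/12,19/3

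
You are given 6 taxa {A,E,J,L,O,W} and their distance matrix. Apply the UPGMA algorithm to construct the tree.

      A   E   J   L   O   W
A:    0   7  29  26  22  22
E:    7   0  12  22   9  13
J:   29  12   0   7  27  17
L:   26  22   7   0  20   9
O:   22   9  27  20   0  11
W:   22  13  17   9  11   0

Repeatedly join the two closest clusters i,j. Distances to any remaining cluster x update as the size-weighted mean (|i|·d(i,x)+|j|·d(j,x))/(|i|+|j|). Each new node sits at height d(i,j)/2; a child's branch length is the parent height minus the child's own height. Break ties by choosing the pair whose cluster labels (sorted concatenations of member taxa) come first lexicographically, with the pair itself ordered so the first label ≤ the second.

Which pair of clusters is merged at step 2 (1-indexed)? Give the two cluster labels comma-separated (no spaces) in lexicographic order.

J,L

iteration 1: select A,E (d=7); attach at lengths (7/2, 7/2); label the merged cluster AE
  updated: d(AE,J)=41/2, d(AE,L)=24, d(AE,O)=31/2, d(AE,W)=35/2
iteration 2: select J,L (d=7); attach at lengths (7/2, 7/2); label the merged cluster JL
  updated: d(AE,JL)=89/4, d(JL,O)=47/2, d(JL,W)=13
iteration 3: select O,W (d=11); attach at lengths (11/2, 11/2); label the merged cluster OW
  updated: d(AE,OW)=33/2, d(JL,OW)=73/4
iteration 4: select AE,OW (d=33/2); attach at lengths (19/4, 11/4); label the merged cluster AEOW
  updated: d(AEOW,JL)=81/4
iteration 5: select AEOW,JL (d=81/4); attach at lengths (15/8, 53/8); label the merged cluster AEJLOW
final tree: (((A:7/2,E:7/2):19/4,(O:11/2,W:11/2):11/4):15/8,(J:7/2,L:7/2):53/8)
total length: 41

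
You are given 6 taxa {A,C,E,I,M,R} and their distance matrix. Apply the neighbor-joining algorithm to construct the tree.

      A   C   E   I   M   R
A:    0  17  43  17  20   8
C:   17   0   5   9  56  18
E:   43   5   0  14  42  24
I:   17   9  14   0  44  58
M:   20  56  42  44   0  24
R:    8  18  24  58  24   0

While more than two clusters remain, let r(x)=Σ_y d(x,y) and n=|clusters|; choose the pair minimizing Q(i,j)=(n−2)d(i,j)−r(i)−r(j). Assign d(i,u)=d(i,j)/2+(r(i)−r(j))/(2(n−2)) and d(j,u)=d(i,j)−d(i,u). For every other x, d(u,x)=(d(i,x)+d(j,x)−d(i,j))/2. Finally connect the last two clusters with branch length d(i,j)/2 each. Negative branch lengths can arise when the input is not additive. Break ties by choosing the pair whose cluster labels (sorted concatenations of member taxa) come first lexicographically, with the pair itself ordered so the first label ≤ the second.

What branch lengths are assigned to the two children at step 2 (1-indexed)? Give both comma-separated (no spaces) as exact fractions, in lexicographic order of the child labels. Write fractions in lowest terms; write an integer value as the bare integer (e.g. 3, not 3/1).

-1/3,7/3

step 1: merge (M,R) at d=24, Q=-222; branch lengths M→75/4, R→21/4; new cluster MR
  updated: d(A,MR)=2, d(C,MR)=25, d(E,MR)=21, d(I,MR)=39
step 2: merge (A,MR) at d=2, Q=-160; branch lengths A→-1/3, MR→7/3; new cluster AMR
  updated: d(AMR,C)=20, d(AMR,E)=31, d(AMR,I)=27
step 3: merge (AMR,I) at d=27, Q=-74; branch lengths AMR→41/2, I→13/2; new cluster AIMR
  updated: d(AIMR,C)=1, d(AIMR,E)=9
step 4: merge (AIMR,C) at d=1, Q=-15; branch lengths AIMR→5/2, C→-3/2; new cluster ACIMR
  updated: d(ACIMR,E)=13/2
step 5: merge (ACIMR,E) at d=13/2; branch lengths ACIMR→13/4, E→13/4; new cluster ACEIMR
final tree: ((((A:-1/3,(M:75/4,R:21/4):7/3):41/2,I:13/2):5/2,C:-3/2):13/4,E:13/4)
total length: 121/2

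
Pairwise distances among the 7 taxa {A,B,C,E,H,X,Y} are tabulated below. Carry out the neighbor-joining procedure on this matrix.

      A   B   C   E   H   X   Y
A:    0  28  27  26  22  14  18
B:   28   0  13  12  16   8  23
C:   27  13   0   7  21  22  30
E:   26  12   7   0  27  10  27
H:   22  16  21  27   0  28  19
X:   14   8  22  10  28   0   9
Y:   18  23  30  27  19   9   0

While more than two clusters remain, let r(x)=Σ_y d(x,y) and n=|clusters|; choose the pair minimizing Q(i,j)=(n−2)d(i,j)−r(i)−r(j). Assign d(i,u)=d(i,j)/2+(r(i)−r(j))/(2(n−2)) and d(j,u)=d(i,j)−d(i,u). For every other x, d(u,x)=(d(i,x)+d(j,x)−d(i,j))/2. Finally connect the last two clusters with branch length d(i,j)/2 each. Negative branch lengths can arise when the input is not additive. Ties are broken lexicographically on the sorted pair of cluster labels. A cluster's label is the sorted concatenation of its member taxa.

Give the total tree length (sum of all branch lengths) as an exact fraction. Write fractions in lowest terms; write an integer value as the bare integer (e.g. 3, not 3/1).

step 1: merge (C,E) at d=7, Q=-194; branch lengths C→23/5, E→12/5; new cluster CE
  updated: d(A,CE)=23, d(B,CE)=9, d(CE,H)=41/2, d(CE,X)=25/2, d(CE,Y)=25
step 2: merge (B,CE) at d=9, Q=-138; branch lengths B→15/4, CE→21/4; new cluster BCE
  updated: d(A,BCE)=21, d(BCE,H)=55/4, d(BCE,X)=23/4, d(BCE,Y)=39/2
step 3: merge (BCE,H) at d=55/4, Q=-203/2; branch lengths BCE→37/12, H→32/3; new cluster BCEH
  updated: d(A,BCEH)=117/8, d(BCEH,X)=10, d(BCEH,Y)=99/8
step 4: merge (A,BCEH) at d=117/8, Q=-435/8; branch lengths A→311/32, BCEH→157/32; new cluster ABCEH
  updated: d(ABCEH,X)=75/16, d(ABCEH,Y)=63/8
step 5: merge (ABCEH,X) at d=75/16, Q=-345/16; branch lengths ABCEH→57/32, X→93/32; new cluster ABCEHX
  updated: d(ABCEHX,Y)=195/32
step 6: merge (ABCEHX,Y) at d=195/32; branch lengths ABCEHX→195/64, Y→195/64; new cluster ABCEHXY
final tree: (((A:311/32,((B:15/4,(C:23/5,E:12/5):21/4):37/12,H:32/3):157/32):57/32,X:93/32):195/64,Y:195/64)
total length: 1765/32

1765/32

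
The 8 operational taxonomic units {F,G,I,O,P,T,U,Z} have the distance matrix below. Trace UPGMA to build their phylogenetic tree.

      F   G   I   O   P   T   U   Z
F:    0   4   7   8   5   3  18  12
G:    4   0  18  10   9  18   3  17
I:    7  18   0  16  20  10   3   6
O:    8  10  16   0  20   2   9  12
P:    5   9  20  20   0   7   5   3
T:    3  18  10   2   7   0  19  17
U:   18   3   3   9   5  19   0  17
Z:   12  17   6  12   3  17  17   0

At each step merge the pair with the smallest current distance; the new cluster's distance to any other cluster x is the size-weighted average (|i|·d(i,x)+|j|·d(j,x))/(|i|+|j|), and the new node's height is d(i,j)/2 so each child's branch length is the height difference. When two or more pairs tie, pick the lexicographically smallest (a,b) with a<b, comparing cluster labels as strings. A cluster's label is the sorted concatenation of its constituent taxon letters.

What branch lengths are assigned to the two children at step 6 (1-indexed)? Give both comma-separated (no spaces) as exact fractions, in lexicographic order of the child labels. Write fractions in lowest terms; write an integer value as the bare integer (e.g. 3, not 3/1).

10/3,55/12

iteration 1: select O,T (d=2); attach at lengths (1, 1); label the merged cluster OT
  updated: d(F,OT)=11/2, d(G,OT)=14, d(I,OT)=13, d(OT,P)=27/2, d(OT,U)=14, d(OT,Z)=29/2
iteration 2: select G,U (d=3); attach at lengths (3/2, 3/2); label the merged cluster GU
  updated: d(F,GU)=11, d(GU,I)=21/2, d(GU,OT)=14, d(GU,P)=7, d(GU,Z)=17
iteration 3: select P,Z (d=3); attach at lengths (3/2, 3/2); label the merged cluster PZ
  updated: d(F,PZ)=17/2, d(GU,PZ)=12, d(I,PZ)=13, d(OT,PZ)=14
iteration 4: select F,OT (d=11/2); attach at lengths (11/4, 7/4); label the merged cluster FOT
  updated: d(FOT,GU)=13, d(FOT,I)=11, d(FOT,PZ)=73/6
iteration 5: select GU,I (d=21/2); attach at lengths (15/4, 21/4); label the merged cluster GIU
  updated: d(FOT,GIU)=37/3, d(GIU,PZ)=37/3
iteration 6: select FOT,PZ (d=73/6); attach at lengths (10/3, 55/12); label the merged cluster FOPTZ
  updated: d(FOPTZ,GIU)=37/3
iteration 7: select FOPTZ,GIU (d=37/3); attach at lengths (1/12, 11/12); label the merged cluster FGIOPTUZ
final tree: (((F:11/4,(O:1,T:1):7/4):10/3,(P:3/2,Z:3/2):55/12):1/12,((G:3/2,U:3/2):15/4,I:21/4):11/12)
total length: 365/12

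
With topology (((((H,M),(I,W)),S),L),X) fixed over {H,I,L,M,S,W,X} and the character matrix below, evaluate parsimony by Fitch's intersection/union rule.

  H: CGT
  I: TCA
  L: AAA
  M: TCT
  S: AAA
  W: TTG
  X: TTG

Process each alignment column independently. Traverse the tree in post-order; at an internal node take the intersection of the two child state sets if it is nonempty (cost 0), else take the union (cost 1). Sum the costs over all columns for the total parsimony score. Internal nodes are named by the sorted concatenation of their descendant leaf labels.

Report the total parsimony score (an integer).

10

site 0, node HM: H={C} ∪ M={T} → {C,T} (+1)
site 0, node IW: I={T} ∩ W={T} → {T} (+0)
site 0, node HIMW: HM={C,T} ∩ IW={T} → {T} (+0)
site 0, node HIMSW: HIMW={T} ∪ S={A} → {A,T} (+1)
site 0, node HILMSW: HIMSW={A,T} ∩ L={A} → {A} (+0)
site 0, node HILMSWX: HILMSW={A} ∪ X={T} → {A,T} (+1)
site 1, node HM: H={G} ∪ M={C} → {C,G} (+1)
site 1, node IW: I={C} ∪ W={T} → {C,T} (+1)
site 1, node HIMW: HM={C,G} ∩ IW={C,T} → {C} (+0)
site 1, node HIMSW: HIMW={C} ∪ S={A} → {A,C} (+1)
site 1, node HILMSW: HIMSW={A,C} ∩ L={A} → {A} (+0)
site 1, node HILMSWX: HILMSW={A} ∪ X={T} → {A,T} (+1)
site 2, node HM: H={T} ∩ M={T} → {T} (+0)
site 2, node IW: I={A} ∪ W={G} → {A,G} (+1)
site 2, node HIMW: HM={T} ∪ IW={A,G} → {A,G,T} (+1)
site 2, node HIMSW: HIMW={A,G,T} ∩ S={A} → {A} (+0)
site 2, node HILMSW: HIMSW={A} ∩ L={A} → {A} (+0)
site 2, node HILMSWX: HILMSW={A} ∪ X={G} → {A,G} (+1)
per-site changes: [3, 4, 3]; total = 10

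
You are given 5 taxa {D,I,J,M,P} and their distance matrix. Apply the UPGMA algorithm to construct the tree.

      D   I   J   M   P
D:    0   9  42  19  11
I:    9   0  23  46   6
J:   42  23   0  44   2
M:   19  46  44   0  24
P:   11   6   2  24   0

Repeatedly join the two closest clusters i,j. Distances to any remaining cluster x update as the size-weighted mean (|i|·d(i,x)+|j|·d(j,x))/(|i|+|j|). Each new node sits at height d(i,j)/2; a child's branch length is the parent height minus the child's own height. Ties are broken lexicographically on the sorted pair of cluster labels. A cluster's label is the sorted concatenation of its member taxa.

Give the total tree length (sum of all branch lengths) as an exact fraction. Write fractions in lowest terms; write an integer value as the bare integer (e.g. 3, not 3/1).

step 1: merge (J,P) at d=2; branch lengths J→1, P→1; new cluster JP
  updated: d(D,JP)=53/2, d(I,JP)=29/2, d(JP,M)=34
step 2: merge (D,I) at d=9; branch lengths D→9/2, I→9/2; new cluster DI
  updated: d(DI,JP)=41/2, d(DI,M)=65/2
step 3: merge (DI,JP) at d=41/2; branch lengths DI→23/4, JP→37/4; new cluster DIJP
  updated: d(DIJP,M)=133/4
step 4: merge (DIJP,M) at d=133/4; branch lengths DIJP→51/8, M→133/8; new cluster DIJMP
final tree: (((D:9/2,I:9/2):23/4,(J:1,P:1):37/4):51/8,M:133/8)
total length: 49

49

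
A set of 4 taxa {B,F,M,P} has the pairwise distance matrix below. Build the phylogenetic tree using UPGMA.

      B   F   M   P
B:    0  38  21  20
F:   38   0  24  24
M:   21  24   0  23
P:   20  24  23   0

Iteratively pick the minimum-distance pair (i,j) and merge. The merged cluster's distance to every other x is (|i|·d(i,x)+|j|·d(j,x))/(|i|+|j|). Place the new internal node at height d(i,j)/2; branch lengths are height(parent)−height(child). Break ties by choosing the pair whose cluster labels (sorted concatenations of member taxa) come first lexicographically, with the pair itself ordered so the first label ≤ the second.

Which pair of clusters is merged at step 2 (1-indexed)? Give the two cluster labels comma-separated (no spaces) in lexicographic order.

step 1: merge (B,P) at d=20; branch lengths B→10, P→10; new cluster BP
  updated: d(BP,F)=31, d(BP,M)=22
step 2: merge (BP,M) at d=22; branch lengths BP→1, M→11; new cluster BMP
  updated: d(BMP,F)=86/3
step 3: merge (BMP,F) at d=86/3; branch lengths BMP→10/3, F→43/3; new cluster BFMP
final tree: (((B:10,P:10):1,M:11):10/3,F:43/3)
total length: 149/3

BP,M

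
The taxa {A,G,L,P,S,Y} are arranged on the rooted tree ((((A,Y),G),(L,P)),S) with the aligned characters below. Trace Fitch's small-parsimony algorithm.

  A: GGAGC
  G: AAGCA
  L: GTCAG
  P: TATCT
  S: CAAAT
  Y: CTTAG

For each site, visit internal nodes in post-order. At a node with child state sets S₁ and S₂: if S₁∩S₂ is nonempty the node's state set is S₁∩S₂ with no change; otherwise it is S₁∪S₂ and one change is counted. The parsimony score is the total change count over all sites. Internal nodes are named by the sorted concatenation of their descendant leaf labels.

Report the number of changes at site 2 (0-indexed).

AY@0: {G} ∪ {C} = {C,G} (union, +1)
AGY@0: {C,G} ∪ {A} = {A,C,G} (union, +1)
LP@0: {G} ∪ {T} = {G,T} (union, +1)
AGLPY@0: {A,C,G} ∩ {G,T} = {G} (intersection, +0)
AGLPSY@0: {G} ∪ {C} = {C,G} (union, +1)
AY@1: {G} ∪ {T} = {G,T} (union, +1)
AGY@1: {G,T} ∪ {A} = {A,G,T} (union, +1)
LP@1: {T} ∪ {A} = {A,T} (union, +1)
AGLPY@1: {A,G,T} ∩ {A,T} = {A,T} (intersection, +0)
AGLPSY@1: {A,T} ∩ {A} = {A} (intersection, +0)
AY@2: {A} ∪ {T} = {A,T} (union, +1)
AGY@2: {A,T} ∪ {G} = {A,G,T} (union, +1)
LP@2: {C} ∪ {T} = {C,T} (union, +1)
AGLPY@2: {A,G,T} ∩ {C,T} = {T} (intersection, +0)
AGLPSY@2: {T} ∪ {A} = {A,T} (union, +1)
AY@3: {G} ∪ {A} = {A,G} (union, +1)
AGY@3: {A,G} ∪ {C} = {A,C,G} (union, +1)
LP@3: {A} ∪ {C} = {A,C} (union, +1)
AGLPY@3: {A,C,G} ∩ {A,C} = {A,C} (intersection, +0)
AGLPSY@3: {A,C} ∩ {A} = {A} (intersection, +0)
AY@4: {C} ∪ {G} = {C,G} (union, +1)
AGY@4: {C,G} ∪ {A} = {A,C,G} (union, +1)
LP@4: {G} ∪ {T} = {G,T} (union, +1)
AGLPY@4: {A,C,G} ∩ {G,T} = {G} (intersection, +0)
AGLPSY@4: {G} ∪ {T} = {G,T} (union, +1)
per-site changes: [4, 3, 4, 3, 4]; total = 18

4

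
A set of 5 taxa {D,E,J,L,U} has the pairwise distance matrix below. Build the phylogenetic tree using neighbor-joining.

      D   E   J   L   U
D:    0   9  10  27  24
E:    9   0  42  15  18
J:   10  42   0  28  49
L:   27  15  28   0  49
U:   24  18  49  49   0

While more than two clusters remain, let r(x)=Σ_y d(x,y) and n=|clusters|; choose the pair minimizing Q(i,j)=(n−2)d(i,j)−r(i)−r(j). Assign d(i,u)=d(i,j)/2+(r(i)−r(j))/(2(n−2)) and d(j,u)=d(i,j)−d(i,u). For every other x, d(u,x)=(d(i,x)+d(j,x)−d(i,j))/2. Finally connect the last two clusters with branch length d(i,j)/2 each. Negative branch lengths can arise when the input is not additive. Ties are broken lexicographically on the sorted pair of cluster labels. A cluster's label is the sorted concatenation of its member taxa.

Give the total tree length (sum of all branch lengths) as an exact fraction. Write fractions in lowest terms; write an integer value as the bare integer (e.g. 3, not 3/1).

step 1: merge (E,U) at d=18, Q=-170; branch lengths E→-1/3, U→55/3; new cluster EU
  updated: d(D,EU)=15/2, d(EU,J)=73/2, d(EU,L)=23
step 2: merge (D,J) at d=10, Q=-99; branch lengths D→-5/2, J→25/2; new cluster DJ
  updated: d(DJ,EU)=17, d(DJ,L)=45/2
step 3: merge (DJ,EU) at d=17, Q=-125/2; branch lengths DJ→33/4, EU→35/4; new cluster DEJU
  updated: d(DEJU,L)=57/4
step 4: merge (DEJU,L) at d=57/4; branch lengths DEJU→57/8, L→57/8; new cluster DEJLU
final tree: (((D:-5/2,J:25/2):33/4,(E:-1/3,U:55/3):35/4):57/8,L:57/8)
total length: 237/4

237/4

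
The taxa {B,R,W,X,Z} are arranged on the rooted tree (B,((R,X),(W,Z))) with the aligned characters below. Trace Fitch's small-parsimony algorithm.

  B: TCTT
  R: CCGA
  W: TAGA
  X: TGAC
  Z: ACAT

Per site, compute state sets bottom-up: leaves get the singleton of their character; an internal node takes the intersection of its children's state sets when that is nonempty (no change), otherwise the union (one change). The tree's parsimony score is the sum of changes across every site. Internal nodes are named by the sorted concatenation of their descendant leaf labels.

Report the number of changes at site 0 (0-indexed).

2

site 0, node RX: R={C} ∪ X={T} → {C,T} (+1)
site 0, node WZ: W={T} ∪ Z={A} → {A,T} (+1)
site 0, node RWXZ: RX={C,T} ∩ WZ={A,T} → {T} (+0)
site 0, node BRWXZ: B={T} ∩ RWXZ={T} → {T} (+0)
site 1, node RX: R={C} ∪ X={G} → {C,G} (+1)
site 1, node WZ: W={A} ∪ Z={C} → {A,C} (+1)
site 1, node RWXZ: RX={C,G} ∩ WZ={A,C} → {C} (+0)
site 1, node BRWXZ: B={C} ∩ RWXZ={C} → {C} (+0)
site 2, node RX: R={G} ∪ X={A} → {A,G} (+1)
site 2, node WZ: W={G} ∪ Z={A} → {A,G} (+1)
site 2, node RWXZ: RX={A,G} ∩ WZ={A,G} → {A,G} (+0)
site 2, node BRWXZ: B={T} ∪ RWXZ={A,G} → {A,G,T} (+1)
site 3, node RX: R={A} ∪ X={C} → {A,C} (+1)
site 3, node WZ: W={A} ∪ Z={T} → {A,T} (+1)
site 3, node RWXZ: RX={A,C} ∩ WZ={A,T} → {A} (+0)
site 3, node BRWXZ: B={T} ∪ RWXZ={A} → {A,T} (+1)
per-site changes: [2, 2, 3, 3]; total = 10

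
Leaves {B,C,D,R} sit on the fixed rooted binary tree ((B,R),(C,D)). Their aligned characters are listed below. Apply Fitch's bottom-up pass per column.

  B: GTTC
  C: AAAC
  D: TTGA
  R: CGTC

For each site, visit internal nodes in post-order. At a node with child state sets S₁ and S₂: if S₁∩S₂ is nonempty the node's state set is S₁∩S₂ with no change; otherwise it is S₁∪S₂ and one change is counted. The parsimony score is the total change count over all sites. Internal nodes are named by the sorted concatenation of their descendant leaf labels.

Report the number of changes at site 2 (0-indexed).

[col 0] BR: children B:{G}, R:{C} ∪→ {C,G}; cost 1
[col 0] CD: children C:{A}, D:{T} ∪→ {A,T}; cost 1
[col 0] BCDR: children BR:{C,G}, CD:{A,T} ∪→ {A,C,G,T}; cost 1
[col 1] BR: children B:{T}, R:{G} ∪→ {G,T}; cost 1
[col 1] CD: children C:{A}, D:{T} ∪→ {A,T}; cost 1
[col 1] BCDR: children BR:{G,T}, CD:{A,T} ∩→ {T}; cost 0
[col 2] BR: children B:{T}, R:{T} ∩→ {T}; cost 0
[col 2] CD: children C:{A}, D:{G} ∪→ {A,G}; cost 1
[col 2] BCDR: children BR:{T}, CD:{A,G} ∪→ {A,G,T}; cost 1
[col 3] BR: children B:{C}, R:{C} ∩→ {C}; cost 0
[col 3] CD: children C:{C}, D:{A} ∪→ {A,C}; cost 1
[col 3] BCDR: children BR:{C}, CD:{A,C} ∩→ {C}; cost 0
per-site changes: [3, 2, 2, 1]; total = 8

2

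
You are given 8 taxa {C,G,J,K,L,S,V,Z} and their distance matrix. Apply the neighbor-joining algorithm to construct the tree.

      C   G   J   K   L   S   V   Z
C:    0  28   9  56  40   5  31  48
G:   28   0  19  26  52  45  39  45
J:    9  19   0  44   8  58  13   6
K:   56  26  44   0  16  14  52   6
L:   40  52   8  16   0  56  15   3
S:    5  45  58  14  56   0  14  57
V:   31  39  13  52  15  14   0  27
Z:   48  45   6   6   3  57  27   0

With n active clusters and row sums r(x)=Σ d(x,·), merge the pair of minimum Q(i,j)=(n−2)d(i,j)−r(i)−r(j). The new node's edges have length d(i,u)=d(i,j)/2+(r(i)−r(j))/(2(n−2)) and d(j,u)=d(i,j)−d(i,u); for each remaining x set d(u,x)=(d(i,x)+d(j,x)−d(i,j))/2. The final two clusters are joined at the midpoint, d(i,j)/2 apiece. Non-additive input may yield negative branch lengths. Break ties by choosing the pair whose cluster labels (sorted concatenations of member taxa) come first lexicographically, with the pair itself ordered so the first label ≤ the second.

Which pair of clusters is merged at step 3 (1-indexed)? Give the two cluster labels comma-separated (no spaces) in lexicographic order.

iteration 1: select C,S (d=5, Q=-436); attach at lengths (-1/6, 31/6); label the merged cluster CS
  updated: d(CS,G)=34, d(CS,J)=31, d(CS,K)=65/2, d(CS,L)=91/2, d(CS,V)=20, d(CS,Z)=50
iteration 2: select K,Z (d=6, Q=-567/2); attach at lengths (139/20, -19/20); label the merged cluster KZ
  updated: d(CS,KZ)=153/4, d(G,KZ)=65/2, d(J,KZ)=22, d(KZ,L)=13/2, d(KZ,V)=73/2
iteration 3: select KZ,L (d=13/2, Q=-947/4); attach at lengths (139/32, 69/32); label the merged cluster KLZ
  updated: d(CS,KLZ)=309/8, d(G,KLZ)=39, d(J,KLZ)=47/4, d(KLZ,V)=45/2
iteration 4: select CS,V (d=20, Q=-1265/8); attach at lengths (713/48, 247/48); label the merged cluster CSV
  updated: d(CSV,G)=53/2, d(CSV,J)=12, d(CSV,KLZ)=329/16
iteration 5: select CSV,G (d=53/2, Q=-1449/16); attach at lengths (441/64, 1255/64); label the merged cluster CGSV
  updated: d(CGSV,J)=9/4, d(CGSV,KLZ)=529/32
iteration 6: select CGSV,J (d=9/4, Q=-977/32); attach at lengths (225/64, -81/64); label the merged cluster CGJSV
  updated: d(CGJSV,KLZ)=833/64
iteration 7: select CGJSV,KLZ (d=833/64); attach at lengths (833/128, 833/128); label the merged cluster CGJKLSVZ
final tree: (((((C:-1/6,S:31/6):713/48,V:247/48):441/64,G:1255/64):225/64,J:-81/64):833/128,((K:139/20,Z:-19/20):139/32,L:69/32):833/128)
total length: 5073/64

KZ,L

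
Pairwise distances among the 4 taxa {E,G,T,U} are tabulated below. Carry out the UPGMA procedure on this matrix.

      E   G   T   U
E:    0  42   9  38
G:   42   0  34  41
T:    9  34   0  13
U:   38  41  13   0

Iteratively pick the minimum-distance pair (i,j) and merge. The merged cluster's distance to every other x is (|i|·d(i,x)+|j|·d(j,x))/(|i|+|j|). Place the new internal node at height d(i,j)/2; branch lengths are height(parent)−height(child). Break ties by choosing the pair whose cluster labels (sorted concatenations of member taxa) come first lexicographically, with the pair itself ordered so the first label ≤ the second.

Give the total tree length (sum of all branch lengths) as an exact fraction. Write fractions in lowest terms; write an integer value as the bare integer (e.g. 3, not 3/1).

step 1: merge (E,T) at d=9; branch lengths E→9/2, T→9/2; new cluster ET
  updated: d(ET,G)=38, d(ET,U)=51/2
step 2: merge (ET,U) at d=51/2; branch lengths ET→33/4, U→51/4; new cluster ETU
  updated: d(ETU,G)=39
step 3: merge (ETU,G) at d=39; branch lengths ETU→27/4, G→39/2; new cluster EGTU
final tree: (((E:9/2,T:9/2):33/4,U:51/4):27/4,G:39/2)
total length: 225/4

225/4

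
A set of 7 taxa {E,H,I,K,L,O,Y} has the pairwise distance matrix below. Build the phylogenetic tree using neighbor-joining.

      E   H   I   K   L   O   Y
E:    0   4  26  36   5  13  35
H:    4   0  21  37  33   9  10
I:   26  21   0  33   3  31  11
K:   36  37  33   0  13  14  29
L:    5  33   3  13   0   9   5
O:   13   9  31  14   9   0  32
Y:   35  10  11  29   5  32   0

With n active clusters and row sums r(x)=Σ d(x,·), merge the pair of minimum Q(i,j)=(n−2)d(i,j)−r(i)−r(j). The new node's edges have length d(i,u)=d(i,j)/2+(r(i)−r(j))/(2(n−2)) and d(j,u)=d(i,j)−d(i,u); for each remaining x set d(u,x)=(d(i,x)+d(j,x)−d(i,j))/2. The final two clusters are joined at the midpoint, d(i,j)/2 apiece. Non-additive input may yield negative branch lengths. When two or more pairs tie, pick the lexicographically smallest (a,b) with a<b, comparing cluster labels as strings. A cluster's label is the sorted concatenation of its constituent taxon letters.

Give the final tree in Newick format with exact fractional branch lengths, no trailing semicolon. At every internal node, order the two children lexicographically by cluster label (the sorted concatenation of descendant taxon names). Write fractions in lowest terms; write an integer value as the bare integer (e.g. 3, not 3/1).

step 1: merge (E,H) at d=4, Q=-213; branch lengths E→5/2, H→3/2; new cluster EH
  updated: d(EH,I)=43/2, d(EH,K)=69/2, d(EH,L)=17, d(EH,O)=9, d(EH,Y)=41/2
step 2: merge (K,O) at d=14, Q=-325/2; branch lengths K→169/16, O→55/16; new cluster KO
  updated: d(EH,KO)=59/4, d(I,KO)=25, d(KO,L)=4, d(KO,Y)=47/2
step 3: merge (EH,KO) at d=59/4, Q=-387/4; branch lengths EH→203/24, KO→151/24; new cluster EHKO
  updated: d(EHKO,I)=127/8, d(EHKO,L)=25/8, d(EHKO,Y)=117/8
step 4: merge (EHKO,L) at d=25/8, Q=-77/2; branch lengths EHKO→115/16, L→-65/16; new cluster EHKLO
  updated: d(EHKLO,I)=63/8, d(EHKLO,Y)=33/4
step 5: merge (EHKLO,I) at d=63/8, Q=-217/8; branch lengths EHKLO→41/16, I→85/16; new cluster EHIKLO
  updated: d(EHIKLO,Y)=91/16
step 6: merge (EHIKLO,Y) at d=91/16; branch lengths EHIKLO→91/32, Y→91/32; new cluster EHIKLOY
final tree: (((((E:5/2,H:3/2):203/24,(K:169/16,O:55/16):151/24):115/16,L:-65/16):41/16,I:85/16):91/32,Y:91/32)
total length: 791/16

(((((E:5/2,H:3/2):203/24,(K:169/16,O:55/16):151/24):115/16,L:-65/16):41/16,I:85/16):91/32,Y:91/32)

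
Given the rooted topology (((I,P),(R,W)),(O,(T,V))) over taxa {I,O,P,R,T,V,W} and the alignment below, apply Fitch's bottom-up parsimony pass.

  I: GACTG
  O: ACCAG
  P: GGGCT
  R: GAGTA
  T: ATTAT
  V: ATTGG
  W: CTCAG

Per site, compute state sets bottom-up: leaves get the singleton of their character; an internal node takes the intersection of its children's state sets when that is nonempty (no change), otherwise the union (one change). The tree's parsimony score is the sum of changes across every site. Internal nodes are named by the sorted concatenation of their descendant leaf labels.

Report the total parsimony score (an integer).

16

IP@0: {G} ∩ {G} = {G} (intersection, +0)
RW@0: {G} ∪ {C} = {C,G} (union, +1)
IPRW@0: {G} ∩ {C,G} = {G} (intersection, +0)
TV@0: {A} ∩ {A} = {A} (intersection, +0)
OTV@0: {A} ∩ {A} = {A} (intersection, +0)
IOPRTVW@0: {G} ∪ {A} = {A,G} (union, +1)
IP@1: {A} ∪ {G} = {A,G} (union, +1)
RW@1: {A} ∪ {T} = {A,T} (union, +1)
IPRW@1: {A,G} ∩ {A,T} = {A} (intersection, +0)
TV@1: {T} ∩ {T} = {T} (intersection, +0)
OTV@1: {C} ∪ {T} = {C,T} (union, +1)
IOPRTVW@1: {A} ∪ {C,T} = {A,C,T} (union, +1)
IP@2: {C} ∪ {G} = {C,G} (union, +1)
RW@2: {G} ∪ {C} = {C,G} (union, +1)
IPRW@2: {C,G} ∩ {C,G} = {C,G} (intersection, +0)
TV@2: {T} ∩ {T} = {T} (intersection, +0)
OTV@2: {C} ∪ {T} = {C,T} (union, +1)
IOPRTVW@2: {C,G} ∩ {C,T} = {C} (intersection, +0)
IP@3: {T} ∪ {C} = {C,T} (union, +1)
RW@3: {T} ∪ {A} = {A,T} (union, +1)
IPRW@3: {C,T} ∩ {A,T} = {T} (intersection, +0)
TV@3: {A} ∪ {G} = {A,G} (union, +1)
OTV@3: {A} ∩ {A,G} = {A} (intersection, +0)
IOPRTVW@3: {T} ∪ {A} = {A,T} (union, +1)
IP@4: {G} ∪ {T} = {G,T} (union, +1)
RW@4: {A} ∪ {G} = {A,G} (union, +1)
IPRW@4: {G,T} ∩ {A,G} = {G} (intersection, +0)
TV@4: {T} ∪ {G} = {G,T} (union, +1)
OTV@4: {G} ∩ {G,T} = {G} (intersection, +0)
IOPRTVW@4: {G} ∩ {G} = {G} (intersection, +0)
per-site changes: [2, 4, 3, 4, 3]; total = 16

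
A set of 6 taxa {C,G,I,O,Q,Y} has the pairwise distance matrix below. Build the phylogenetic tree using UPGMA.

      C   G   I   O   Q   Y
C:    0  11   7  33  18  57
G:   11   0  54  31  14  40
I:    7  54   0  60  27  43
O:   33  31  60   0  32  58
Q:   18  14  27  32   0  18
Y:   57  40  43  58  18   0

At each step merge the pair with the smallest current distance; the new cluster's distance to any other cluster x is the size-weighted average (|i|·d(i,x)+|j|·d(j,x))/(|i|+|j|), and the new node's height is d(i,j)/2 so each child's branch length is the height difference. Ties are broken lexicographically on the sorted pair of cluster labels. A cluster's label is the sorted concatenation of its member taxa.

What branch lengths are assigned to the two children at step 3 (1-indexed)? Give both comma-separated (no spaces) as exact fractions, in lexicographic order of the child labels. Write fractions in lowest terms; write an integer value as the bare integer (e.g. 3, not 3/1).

iteration 1: select C,I (d=7); attach at lengths (7/2, 7/2); label the merged cluster CI
  updated: d(CI,G)=65/2, d(CI,O)=93/2, d(CI,Q)=45/2, d(CI,Y)=50
iteration 2: select G,Q (d=14); attach at lengths (7, 7); label the merged cluster GQ
  updated: d(CI,GQ)=55/2, d(GQ,O)=63/2, d(GQ,Y)=29
iteration 3: select CI,GQ (d=55/2); attach at lengths (41/4, 27/4); label the merged cluster CGIQ
  updated: d(CGIQ,O)=39, d(CGIQ,Y)=79/2
iteration 4: select CGIQ,O (d=39); attach at lengths (23/4, 39/2); label the merged cluster CGIOQ
  updated: d(CGIOQ,Y)=216/5
iteration 5: select CGIOQ,Y (d=216/5); attach at lengths (21/10, 108/5); label the merged cluster CGIOQY
final tree: ((((C:7/2,I:7/2):41/4,(G:7,Q:7):27/4):23/4,O:39/2):21/10,Y:108/5)
total length: 1739/20

41/4,27/4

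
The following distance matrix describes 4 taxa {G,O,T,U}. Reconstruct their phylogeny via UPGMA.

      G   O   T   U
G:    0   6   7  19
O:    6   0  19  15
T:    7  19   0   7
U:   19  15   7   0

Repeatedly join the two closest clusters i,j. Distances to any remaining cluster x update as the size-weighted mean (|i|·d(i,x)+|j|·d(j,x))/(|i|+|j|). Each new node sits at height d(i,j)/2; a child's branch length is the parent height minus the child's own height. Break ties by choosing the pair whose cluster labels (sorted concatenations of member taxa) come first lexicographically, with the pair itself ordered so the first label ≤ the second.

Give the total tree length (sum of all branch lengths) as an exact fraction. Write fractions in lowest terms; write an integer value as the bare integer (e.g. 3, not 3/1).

iteration 1: select G,O (d=6); attach at lengths (3, 3); label the merged cluster GO
  updated: d(GO,T)=13, d(GO,U)=17
iteration 2: select T,U (d=7); attach at lengths (7/2, 7/2); label the merged cluster TU
  updated: d(GO,TU)=15
iteration 3: select GO,TU (d=15); attach at lengths (9/2, 4); label the merged cluster GOTU
final tree: ((G:3,O:3):9/2,(T:7/2,U:7/2):4)
total length: 43/2

43/2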